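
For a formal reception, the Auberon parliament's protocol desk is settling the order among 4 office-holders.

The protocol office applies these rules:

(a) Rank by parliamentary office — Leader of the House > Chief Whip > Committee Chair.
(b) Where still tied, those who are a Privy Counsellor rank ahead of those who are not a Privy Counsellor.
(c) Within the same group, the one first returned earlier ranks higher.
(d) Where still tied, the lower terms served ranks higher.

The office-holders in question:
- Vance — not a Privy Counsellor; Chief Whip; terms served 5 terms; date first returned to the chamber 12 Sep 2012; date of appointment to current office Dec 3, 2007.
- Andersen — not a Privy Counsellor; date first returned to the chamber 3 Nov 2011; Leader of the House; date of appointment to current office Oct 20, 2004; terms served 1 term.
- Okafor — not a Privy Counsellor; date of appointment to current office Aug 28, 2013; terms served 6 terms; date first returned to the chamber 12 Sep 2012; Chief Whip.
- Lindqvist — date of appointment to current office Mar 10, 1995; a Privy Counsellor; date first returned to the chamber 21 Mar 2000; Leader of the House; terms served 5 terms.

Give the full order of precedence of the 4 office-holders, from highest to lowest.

By parliamentary office: Lindqvist and Andersen (Leader of the House); then Vance and Okafor (Chief Whip).
Among Lindqvist and Andersen, a Privy Counsellor before not a Privy Counsellor: Lindqvist (a Privy Counsellor) before Andersen (not a Privy Counsellor).
Vance and Okafor are each not a Privy Counsellor, so the next rule applies.
Vance and Okafor both have date first returned to the chamber 12 Sep 2012, so the next rule applies.
Among Vance and Okafor, by terms served (lower first): Vance (5 terms) before Okafor (6 terms).
Full order: Lindqvist, Andersen, Vance, Okafor.

Lindqvist, Andersen, Vance, Okafor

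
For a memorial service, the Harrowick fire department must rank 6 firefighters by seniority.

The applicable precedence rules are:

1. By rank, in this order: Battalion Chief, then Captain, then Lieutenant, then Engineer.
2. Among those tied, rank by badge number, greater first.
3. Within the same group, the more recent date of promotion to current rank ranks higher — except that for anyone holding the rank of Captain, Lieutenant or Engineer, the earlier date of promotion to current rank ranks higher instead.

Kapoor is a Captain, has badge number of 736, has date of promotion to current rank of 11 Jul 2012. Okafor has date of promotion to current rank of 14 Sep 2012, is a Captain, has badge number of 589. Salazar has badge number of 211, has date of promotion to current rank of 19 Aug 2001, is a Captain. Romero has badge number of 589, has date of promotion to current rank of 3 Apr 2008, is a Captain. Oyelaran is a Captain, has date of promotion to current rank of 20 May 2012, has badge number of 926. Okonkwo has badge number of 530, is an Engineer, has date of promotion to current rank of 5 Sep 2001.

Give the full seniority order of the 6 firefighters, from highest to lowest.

Oyelaran, Kapoor, Romero, Okafor, Salazar, Okonkwo

By rank: Oyelaran, Kapoor, Romero, Okafor and Salazar (Captain); then Okonkwo (Engineer).
Among Oyelaran, Kapoor, Romero, Okafor and Salazar, by badge number (higher first): Oyelaran (926) before Kapoor (736) before Romero and Okafor (589) before Salazar (211).
Among Romero and Okafor, by date of promotion to current rank (earlier first) (reversed rule for this group): Romero (3 Apr 2008) before Okafor (14 Sep 2012).
Full order: Oyelaran, Kapoor, Romero, Okafor, Salazar, Okonkwo.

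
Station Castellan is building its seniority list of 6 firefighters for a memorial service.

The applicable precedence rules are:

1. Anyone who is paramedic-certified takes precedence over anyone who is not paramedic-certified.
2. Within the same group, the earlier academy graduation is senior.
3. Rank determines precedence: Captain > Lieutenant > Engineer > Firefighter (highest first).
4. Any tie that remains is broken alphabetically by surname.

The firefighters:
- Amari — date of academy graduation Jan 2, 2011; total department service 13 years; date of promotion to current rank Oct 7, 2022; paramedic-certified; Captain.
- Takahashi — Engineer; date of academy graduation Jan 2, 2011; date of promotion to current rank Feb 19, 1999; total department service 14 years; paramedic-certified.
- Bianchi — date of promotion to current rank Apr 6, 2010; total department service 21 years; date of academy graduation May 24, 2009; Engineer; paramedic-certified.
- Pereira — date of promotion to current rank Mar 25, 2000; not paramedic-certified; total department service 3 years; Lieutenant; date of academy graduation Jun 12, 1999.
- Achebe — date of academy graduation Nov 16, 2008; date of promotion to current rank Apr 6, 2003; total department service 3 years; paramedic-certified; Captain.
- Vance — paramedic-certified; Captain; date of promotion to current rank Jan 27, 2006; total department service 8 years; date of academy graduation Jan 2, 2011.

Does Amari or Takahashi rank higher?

Amari

By the first rule: Achebe, Bianchi, Amari, Vance and Takahashi (each paramedic-certified); then Pereira (not paramedic-certified).
Among Achebe, Bianchi, Amari, Vance and Takahashi, by date of academy graduation (earlier first): Achebe (Nov 16, 2008) before Bianchi (May 24, 2009) before Amari, Vance and Takahashi (Jan 2, 2011).
Among Amari, Vance and Takahashi, by rank: Amari and Vance (Captain) before Takahashi (Engineer).
Among Amari and Vance, alphabetically by surname: Amari before Vance.
So Amari takes precedence.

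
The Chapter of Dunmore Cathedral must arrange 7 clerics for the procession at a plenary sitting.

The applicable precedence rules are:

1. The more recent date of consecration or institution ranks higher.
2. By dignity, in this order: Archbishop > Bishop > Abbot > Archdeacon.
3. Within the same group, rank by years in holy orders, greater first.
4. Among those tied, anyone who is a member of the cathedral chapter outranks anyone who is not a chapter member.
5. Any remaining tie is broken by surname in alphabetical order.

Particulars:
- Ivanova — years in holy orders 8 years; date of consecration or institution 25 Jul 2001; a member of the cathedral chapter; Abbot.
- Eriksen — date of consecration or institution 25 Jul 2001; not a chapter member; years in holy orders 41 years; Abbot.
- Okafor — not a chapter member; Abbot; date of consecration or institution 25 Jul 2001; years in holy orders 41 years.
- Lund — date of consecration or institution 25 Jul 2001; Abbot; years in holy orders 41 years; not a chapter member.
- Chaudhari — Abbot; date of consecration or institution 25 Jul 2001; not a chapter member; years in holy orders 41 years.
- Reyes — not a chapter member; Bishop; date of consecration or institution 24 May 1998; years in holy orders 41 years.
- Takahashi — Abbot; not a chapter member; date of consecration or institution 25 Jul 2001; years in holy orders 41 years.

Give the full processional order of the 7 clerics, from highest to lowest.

By date of consecration or institution (later first): Chaudhari, Eriksen, Lund, Okafor, Takahashi and Ivanova (each 25 Jul 2001); then Reyes (24 May 1998).
Chaudhari, Eriksen, Lund, Okafor, Takahashi and Ivanova are each Abbot, so the next rule applies.
Among Chaudhari, Eriksen, Lund, Okafor, Takahashi and Ivanova, by years in holy orders (higher first): Chaudhari, Eriksen, Lund, Okafor and Takahashi (41 years) before Ivanova (8 years).
Chaudhari, Eriksen, Lund, Okafor and Takahashi are each not a chapter member, so the next rule applies.
Among Chaudhari, Eriksen, Lund, Okafor and Takahashi, alphabetically by surname: Chaudhari before Eriksen before Lund before Okafor before Takahashi.
Full order: Chaudhari, Eriksen, Lund, Okafor, Takahashi, Ivanova, Reyes.

Chaudhari, Eriksen, Lund, Okafor, Takahashi, Ivanova, Reyes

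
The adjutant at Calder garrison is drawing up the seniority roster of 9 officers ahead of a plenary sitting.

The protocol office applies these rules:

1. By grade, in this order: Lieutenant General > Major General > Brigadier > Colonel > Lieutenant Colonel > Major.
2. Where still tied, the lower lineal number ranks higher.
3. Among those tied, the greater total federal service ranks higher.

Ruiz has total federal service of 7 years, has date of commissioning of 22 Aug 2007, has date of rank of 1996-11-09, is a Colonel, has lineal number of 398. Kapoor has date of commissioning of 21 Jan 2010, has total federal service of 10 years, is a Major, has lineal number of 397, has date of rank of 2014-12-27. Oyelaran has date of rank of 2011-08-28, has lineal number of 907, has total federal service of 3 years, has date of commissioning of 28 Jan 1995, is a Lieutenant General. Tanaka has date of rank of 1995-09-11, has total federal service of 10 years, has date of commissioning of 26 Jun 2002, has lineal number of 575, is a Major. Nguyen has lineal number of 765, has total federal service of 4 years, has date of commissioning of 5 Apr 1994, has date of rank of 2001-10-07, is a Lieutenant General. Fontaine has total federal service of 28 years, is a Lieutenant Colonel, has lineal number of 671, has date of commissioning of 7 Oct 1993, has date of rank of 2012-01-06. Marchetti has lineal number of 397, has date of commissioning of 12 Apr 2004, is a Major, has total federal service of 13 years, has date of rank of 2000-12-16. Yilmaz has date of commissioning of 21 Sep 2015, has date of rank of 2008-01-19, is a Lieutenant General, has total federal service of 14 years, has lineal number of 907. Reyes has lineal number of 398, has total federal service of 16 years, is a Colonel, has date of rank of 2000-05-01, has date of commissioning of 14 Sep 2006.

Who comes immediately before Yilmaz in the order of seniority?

By grade: Nguyen, Yilmaz and Oyelaran (Lieutenant General); then Reyes and Ruiz (Colonel); then Fontaine (Lieutenant Colonel); then Marchetti, Kapoor and Tanaka (Major).
Among Nguyen, Yilmaz and Oyelaran, by lineal number (lower first): Nguyen (765) before Yilmaz and Oyelaran (907).
Among Yilmaz and Oyelaran, by total federal service (higher first): Yilmaz (14 years) before Oyelaran (3 years).
Reyes and Ruiz both have lineal number 398, so the next rule applies.
Among Reyes and Ruiz, by total federal service (higher first): Reyes (16 years) before Ruiz (7 years).
Among Marchetti, Kapoor and Tanaka, by lineal number (lower first): Marchetti and Kapoor (397) before Tanaka (575).
Among Marchetti and Kapoor, by total federal service (higher first): Marchetti (13 years) before Kapoor (10 years).
Order: Nguyen, Yilmaz, Oyelaran, Reyes, Ruiz, Fontaine, Marchetti, Kapoor, Tanaka.

Nguyen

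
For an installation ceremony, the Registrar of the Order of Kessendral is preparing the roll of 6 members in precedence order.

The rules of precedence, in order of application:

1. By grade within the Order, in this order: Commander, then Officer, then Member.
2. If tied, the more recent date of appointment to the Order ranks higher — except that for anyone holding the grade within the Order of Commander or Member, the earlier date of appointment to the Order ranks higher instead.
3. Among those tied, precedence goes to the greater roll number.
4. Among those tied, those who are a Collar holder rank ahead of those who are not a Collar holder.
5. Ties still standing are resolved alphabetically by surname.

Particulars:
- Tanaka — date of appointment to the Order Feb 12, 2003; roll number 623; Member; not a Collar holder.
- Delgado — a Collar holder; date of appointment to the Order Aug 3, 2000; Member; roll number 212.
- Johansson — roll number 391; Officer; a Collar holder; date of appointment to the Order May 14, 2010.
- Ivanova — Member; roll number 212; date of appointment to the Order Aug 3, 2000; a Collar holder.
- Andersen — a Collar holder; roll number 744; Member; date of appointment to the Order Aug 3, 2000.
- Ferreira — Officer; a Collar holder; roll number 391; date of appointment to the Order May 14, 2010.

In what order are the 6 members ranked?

Ferreira, Johansson, Andersen, Delgado, Ivanova, Tanaka

By grade within the Order: Ferreira and Johansson (Officer); then Andersen, Delgado, Ivanova and Tanaka (Member).
Ferreira and Johansson both have date of appointment to the Order May 14, 2010, so the next rule applies.
Ferreira and Johansson both have roll number 391, so the next rule applies.
Ferreira and Johansson are each a Collar holder, so the next rule applies.
Among Ferreira and Johansson, alphabetically by surname: Ferreira before Johansson.
Among Andersen, Delgado, Ivanova and Tanaka, by date of appointment to the Order (earlier first) (reversed rule for this group): Andersen, Delgado and Ivanova (Aug 3, 2000) before Tanaka (Feb 12, 2003).
Among Andersen, Delgado and Ivanova, by roll number (higher first): Andersen (744) before Delgado and Ivanova (212).
Delgado and Ivanova are each a Collar holder, so the next rule applies.
Among Delgado and Ivanova, alphabetically by surname: Delgado before Ivanova.
Full order: Ferreira, Johansson, Andersen, Delgado, Ivanova, Tanaka.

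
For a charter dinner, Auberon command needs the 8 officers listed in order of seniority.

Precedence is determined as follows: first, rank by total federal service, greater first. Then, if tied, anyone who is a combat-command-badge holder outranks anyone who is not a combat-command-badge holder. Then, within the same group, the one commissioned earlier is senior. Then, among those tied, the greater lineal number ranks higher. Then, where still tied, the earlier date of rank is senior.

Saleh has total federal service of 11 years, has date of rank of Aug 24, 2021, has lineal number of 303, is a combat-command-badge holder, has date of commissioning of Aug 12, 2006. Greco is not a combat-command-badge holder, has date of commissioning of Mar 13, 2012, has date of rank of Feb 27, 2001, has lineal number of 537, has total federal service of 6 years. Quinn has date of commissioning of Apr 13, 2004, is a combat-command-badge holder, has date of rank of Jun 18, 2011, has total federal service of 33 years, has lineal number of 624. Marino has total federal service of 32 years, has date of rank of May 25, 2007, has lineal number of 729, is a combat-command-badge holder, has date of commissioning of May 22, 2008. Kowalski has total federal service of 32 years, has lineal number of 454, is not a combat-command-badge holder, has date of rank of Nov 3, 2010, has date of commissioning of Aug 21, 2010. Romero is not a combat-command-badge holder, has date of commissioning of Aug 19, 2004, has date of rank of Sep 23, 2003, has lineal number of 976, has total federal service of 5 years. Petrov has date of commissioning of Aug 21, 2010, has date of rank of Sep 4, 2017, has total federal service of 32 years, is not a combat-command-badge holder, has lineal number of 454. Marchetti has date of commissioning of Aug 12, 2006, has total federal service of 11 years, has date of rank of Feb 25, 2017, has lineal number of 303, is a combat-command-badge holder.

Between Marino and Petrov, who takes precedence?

Marino

By total federal service (higher first): Quinn (33 years); then Marino, Kowalski and Petrov (each 32 years); then Marchetti and Saleh (both 11 years); then Greco (6 years); then Romero (5 years).
Among Marino, Kowalski and Petrov, a combat-command-badge holder before not a combat-command-badge holder: Marino (a combat-command-badge holder) before Kowalski and Petrov (not a combat-command-badge holder).
Kowalski and Petrov both have date of commissioning Aug 21, 2010, so the next rule applies.
Kowalski and Petrov both have lineal number 454, so the next rule applies.
Among Kowalski and Petrov, by date of rank (earlier first): Kowalski (Nov 3, 2010) before Petrov (Sep 4, 2017).
Marchetti and Saleh are each a combat-command-badge holder, so the next rule applies.
Marchetti and Saleh both have date of commissioning Aug 12, 2006, so the next rule applies.
Marchetti and Saleh both have lineal number 303, so the next rule applies.
Among Marchetti and Saleh, by date of rank (earlier first): Marchetti (Feb 25, 2017) before Saleh (Aug 24, 2021).
So Marino takes precedence.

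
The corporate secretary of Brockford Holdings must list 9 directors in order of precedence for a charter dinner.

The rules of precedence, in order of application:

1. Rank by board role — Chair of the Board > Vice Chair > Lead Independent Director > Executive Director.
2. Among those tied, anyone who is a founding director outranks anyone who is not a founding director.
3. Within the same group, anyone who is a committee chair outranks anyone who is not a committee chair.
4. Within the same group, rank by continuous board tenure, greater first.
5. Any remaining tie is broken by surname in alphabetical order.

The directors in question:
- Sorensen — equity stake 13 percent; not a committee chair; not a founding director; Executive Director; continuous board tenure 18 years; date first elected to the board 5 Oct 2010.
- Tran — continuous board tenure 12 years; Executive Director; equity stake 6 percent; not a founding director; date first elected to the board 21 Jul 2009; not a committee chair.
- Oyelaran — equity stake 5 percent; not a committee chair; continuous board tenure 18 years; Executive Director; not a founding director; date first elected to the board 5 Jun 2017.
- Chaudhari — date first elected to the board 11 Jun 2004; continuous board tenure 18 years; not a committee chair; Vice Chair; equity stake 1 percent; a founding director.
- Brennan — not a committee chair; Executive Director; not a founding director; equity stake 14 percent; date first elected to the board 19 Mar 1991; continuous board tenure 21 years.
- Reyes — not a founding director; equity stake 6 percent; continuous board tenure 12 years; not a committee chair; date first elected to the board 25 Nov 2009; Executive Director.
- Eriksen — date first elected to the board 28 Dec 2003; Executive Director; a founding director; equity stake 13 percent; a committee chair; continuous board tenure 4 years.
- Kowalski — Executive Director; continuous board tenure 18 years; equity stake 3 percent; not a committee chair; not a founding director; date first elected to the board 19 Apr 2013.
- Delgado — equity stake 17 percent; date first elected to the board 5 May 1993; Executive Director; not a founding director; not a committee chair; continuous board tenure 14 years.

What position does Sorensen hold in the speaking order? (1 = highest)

6

By board role: Chaudhari (Vice Chair); then Eriksen, Brennan, Kowalski, Oyelaran, Sorensen, Delgado, Reyes and Tran (Executive Director).
Among Eriksen, Brennan, Kowalski, Oyelaran, Sorensen, Delgado, Reyes and Tran, a founding director before not a founding director: Eriksen (a founding director) before Brennan, Kowalski, Oyelaran, Sorensen, Delgado, Reyes and Tran (not a founding director).
Brennan, Kowalski, Oyelaran, Sorensen, Delgado, Reyes and Tran are each not a committee chair, so the next rule applies.
Among Brennan, Kowalski, Oyelaran, Sorensen, Delgado, Reyes and Tran, by continuous board tenure (higher first): Brennan (21 years) before Kowalski, Oyelaran and Sorensen (18 years) before Delgado (14 years) before Reyes and Tran (12 years).
Among Kowalski, Oyelaran and Sorensen, alphabetically by surname: Kowalski before Oyelaran before Sorensen.
Among Reyes and Tran, alphabetically by surname: Reyes before Tran.
Order: Chaudhari, Eriksen, Brennan, Kowalski, Oyelaran, Sorensen, Delgado, Reyes, Tran. So position 6.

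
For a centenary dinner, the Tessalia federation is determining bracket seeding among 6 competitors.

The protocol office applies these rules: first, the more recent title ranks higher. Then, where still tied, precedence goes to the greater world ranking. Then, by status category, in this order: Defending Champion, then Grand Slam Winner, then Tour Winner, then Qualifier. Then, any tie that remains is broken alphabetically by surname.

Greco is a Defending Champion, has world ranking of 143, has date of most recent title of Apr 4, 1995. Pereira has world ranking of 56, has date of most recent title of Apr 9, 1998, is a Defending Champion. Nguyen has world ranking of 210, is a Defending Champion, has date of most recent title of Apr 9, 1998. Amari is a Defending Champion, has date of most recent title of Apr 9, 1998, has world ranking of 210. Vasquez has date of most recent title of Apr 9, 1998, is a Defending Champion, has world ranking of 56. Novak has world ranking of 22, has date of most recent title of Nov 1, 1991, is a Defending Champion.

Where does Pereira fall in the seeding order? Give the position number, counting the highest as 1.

3

By date of most recent title (later first): Amari, Nguyen, Pereira and Vasquez (each Apr 9, 1998); then Greco (Apr 4, 1995); then Novak (Nov 1, 1991).
Among Amari, Nguyen, Pereira and Vasquez, by world ranking (higher first): Amari and Nguyen (210) before Pereira and Vasquez (56).
Amari and Nguyen are each Defending Champion, so the next rule applies.
Among Amari and Nguyen, alphabetically by surname: Amari before Nguyen.
Pereira and Vasquez are each Defending Champion, so the next rule applies.
Among Pereira and Vasquez, alphabetically by surname: Pereira before Vasquez.
Order: Amari, Nguyen, Pereira, Vasquez, Greco, Novak. So position 3.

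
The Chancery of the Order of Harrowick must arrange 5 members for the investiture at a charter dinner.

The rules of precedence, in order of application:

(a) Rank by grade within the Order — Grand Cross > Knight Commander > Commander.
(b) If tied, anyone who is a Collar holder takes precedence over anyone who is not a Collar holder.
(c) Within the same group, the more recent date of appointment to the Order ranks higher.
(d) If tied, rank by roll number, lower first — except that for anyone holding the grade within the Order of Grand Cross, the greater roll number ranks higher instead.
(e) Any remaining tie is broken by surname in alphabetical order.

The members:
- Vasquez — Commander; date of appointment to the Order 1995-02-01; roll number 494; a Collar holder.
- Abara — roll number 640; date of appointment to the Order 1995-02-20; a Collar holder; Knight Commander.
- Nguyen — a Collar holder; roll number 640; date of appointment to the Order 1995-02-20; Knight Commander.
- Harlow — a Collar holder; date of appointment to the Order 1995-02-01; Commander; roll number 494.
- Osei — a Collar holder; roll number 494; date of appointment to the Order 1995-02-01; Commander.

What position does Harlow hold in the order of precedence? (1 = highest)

By grade within the Order: Abara and Nguyen (Knight Commander); then Harlow, Osei and Vasquez (Commander).
Abara and Nguyen are each a Collar holder, so the next rule applies.
Abara and Nguyen both have date of appointment to the Order 1995-02-20, so the next rule applies.
Abara and Nguyen both have roll number 640, so the next rule applies.
Among Abara and Nguyen, alphabetically by surname: Abara before Nguyen.
Harlow, Osei and Vasquez are each a Collar holder, so the next rule applies.
Harlow, Osei and Vasquez all have date of appointment to the Order 1995-02-01, so the next rule applies.
Harlow, Osei and Vasquez all have roll number 494, so the next rule applies.
Among Harlow, Osei and Vasquez, alphabetically by surname: Harlow before Osei before Vasquez.
Order: Abara, Nguyen, Harlow, Osei, Vasquez. So position 3.

3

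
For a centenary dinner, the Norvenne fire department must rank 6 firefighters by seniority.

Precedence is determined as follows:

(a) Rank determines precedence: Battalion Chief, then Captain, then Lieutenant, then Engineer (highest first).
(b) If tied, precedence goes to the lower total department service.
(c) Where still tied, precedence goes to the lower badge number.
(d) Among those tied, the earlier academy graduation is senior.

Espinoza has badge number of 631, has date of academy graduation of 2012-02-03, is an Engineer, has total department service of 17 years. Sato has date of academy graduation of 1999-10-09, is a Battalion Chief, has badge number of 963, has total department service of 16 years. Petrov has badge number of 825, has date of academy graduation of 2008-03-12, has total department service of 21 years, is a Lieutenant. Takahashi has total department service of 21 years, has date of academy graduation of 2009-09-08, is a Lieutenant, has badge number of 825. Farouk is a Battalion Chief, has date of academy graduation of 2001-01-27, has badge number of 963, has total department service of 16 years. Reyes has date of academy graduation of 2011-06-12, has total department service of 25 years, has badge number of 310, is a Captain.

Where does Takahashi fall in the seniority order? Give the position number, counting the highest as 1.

By rank: Sato and Farouk (Battalion Chief); then Reyes (Captain); then Petrov and Takahashi (Lieutenant); then Espinoza (Engineer).
Sato and Farouk both have total department service 16 years, so the next rule applies.
Sato and Farouk both have badge number 963, so the next rule applies.
Among Sato and Farouk, by date of academy graduation (earlier first): Sato (1999-10-09) before Farouk (2001-01-27).
Petrov and Takahashi both have total department service 21 years, so the next rule applies.
Petrov and Takahashi both have badge number 825, so the next rule applies.
Among Petrov and Takahashi, by date of academy graduation (earlier first): Petrov (2008-03-12) before Takahashi (2009-09-08).
Order: Sato, Farouk, Reyes, Petrov, Takahashi, Espinoza. So position 5.

5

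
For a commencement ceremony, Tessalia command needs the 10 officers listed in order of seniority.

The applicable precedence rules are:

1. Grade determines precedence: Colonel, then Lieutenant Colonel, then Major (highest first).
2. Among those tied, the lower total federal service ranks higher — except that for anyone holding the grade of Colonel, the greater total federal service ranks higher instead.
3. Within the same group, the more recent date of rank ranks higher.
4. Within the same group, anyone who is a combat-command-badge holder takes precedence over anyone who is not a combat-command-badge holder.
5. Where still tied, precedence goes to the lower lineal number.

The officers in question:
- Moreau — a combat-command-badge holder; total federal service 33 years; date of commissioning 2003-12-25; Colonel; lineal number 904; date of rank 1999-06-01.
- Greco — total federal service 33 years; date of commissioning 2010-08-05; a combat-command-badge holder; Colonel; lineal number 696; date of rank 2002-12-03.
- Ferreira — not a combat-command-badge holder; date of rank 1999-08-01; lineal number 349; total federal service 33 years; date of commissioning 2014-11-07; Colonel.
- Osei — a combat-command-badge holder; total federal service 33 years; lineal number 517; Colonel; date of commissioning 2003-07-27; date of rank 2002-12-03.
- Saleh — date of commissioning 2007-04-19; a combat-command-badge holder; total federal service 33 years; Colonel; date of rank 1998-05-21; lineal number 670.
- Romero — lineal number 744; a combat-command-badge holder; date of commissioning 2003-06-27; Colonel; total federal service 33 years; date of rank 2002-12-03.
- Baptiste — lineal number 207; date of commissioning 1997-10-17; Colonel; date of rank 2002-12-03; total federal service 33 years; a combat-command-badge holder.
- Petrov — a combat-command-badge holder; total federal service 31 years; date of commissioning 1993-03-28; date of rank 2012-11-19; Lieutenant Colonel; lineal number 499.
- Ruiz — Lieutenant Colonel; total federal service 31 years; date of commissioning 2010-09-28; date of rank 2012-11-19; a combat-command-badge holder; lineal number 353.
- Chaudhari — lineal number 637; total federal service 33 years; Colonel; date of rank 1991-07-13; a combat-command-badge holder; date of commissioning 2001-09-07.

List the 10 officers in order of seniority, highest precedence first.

Baptiste, Osei, Greco, Romero, Ferreira, Moreau, Saleh, Chaudhari, Ruiz, Petrov

By grade: Baptiste, Osei, Greco, Romero, Ferreira, Moreau, Saleh and Chaudhari (Colonel); then Ruiz and Petrov (Lieutenant Colonel).
Baptiste, Osei, Greco, Romero, Ferreira, Moreau, Saleh and Chaudhari all have total federal service 33 years, so the next rule applies.
Among Baptiste, Osei, Greco, Romero, Ferreira, Moreau, Saleh and Chaudhari, by date of rank (later first): Baptiste, Osei, Greco and Romero (2002-12-03) before Ferreira (1999-08-01) before Moreau (1999-06-01) before Saleh (1998-05-21) before Chaudhari (1991-07-13).
Baptiste, Osei, Greco and Romero are each a combat-command-badge holder, so the next rule applies.
Among Baptiste, Osei, Greco and Romero, by lineal number (lower first): Baptiste (207) before Osei (517) before Greco (696) before Romero (744).
Ruiz and Petrov both have total federal service 31 years, so the next rule applies.
Ruiz and Petrov both have date of rank 2012-11-19, so the next rule applies.
Ruiz and Petrov are each a combat-command-badge holder, so the next rule applies.
Among Ruiz and Petrov, by lineal number (lower first): Ruiz (353) before Petrov (499).
Full order: Baptiste, Osei, Greco, Romero, Ferreira, Moreau, Saleh, Chaudhari, Ruiz, Petrov.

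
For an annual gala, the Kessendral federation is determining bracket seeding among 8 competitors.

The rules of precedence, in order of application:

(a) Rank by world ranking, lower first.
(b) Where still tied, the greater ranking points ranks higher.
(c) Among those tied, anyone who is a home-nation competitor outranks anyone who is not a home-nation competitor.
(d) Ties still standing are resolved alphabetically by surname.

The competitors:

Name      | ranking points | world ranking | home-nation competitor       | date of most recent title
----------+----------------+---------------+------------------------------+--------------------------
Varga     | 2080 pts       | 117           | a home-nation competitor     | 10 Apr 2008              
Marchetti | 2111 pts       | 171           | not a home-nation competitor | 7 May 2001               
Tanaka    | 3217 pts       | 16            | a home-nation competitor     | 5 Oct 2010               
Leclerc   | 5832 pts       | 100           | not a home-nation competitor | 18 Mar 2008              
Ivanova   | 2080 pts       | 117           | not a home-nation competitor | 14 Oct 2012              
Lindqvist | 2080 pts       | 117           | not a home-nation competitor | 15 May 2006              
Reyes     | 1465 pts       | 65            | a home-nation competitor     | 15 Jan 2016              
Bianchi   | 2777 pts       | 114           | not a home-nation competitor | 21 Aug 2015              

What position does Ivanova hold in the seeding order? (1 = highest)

6

By world ranking (lower first): Tanaka (16); then Reyes (65); then Leclerc (100); then Bianchi (114); then Varga, Ivanova and Lindqvist (each 117); then Marchetti (171).
Varga, Ivanova and Lindqvist all have ranking points 2080 pts, so the next rule applies.
Among Varga, Ivanova and Lindqvist, a home-nation competitor before not a home-nation competitor: Varga (a home-nation competitor) before Ivanova and Lindqvist (not a home-nation competitor).
Among Ivanova and Lindqvist, alphabetically by surname: Ivanova before Lindqvist.
Order: Tanaka, Reyes, Leclerc, Bianchi, Varga, Ivanova, Lindqvist, Marchetti. So position 6.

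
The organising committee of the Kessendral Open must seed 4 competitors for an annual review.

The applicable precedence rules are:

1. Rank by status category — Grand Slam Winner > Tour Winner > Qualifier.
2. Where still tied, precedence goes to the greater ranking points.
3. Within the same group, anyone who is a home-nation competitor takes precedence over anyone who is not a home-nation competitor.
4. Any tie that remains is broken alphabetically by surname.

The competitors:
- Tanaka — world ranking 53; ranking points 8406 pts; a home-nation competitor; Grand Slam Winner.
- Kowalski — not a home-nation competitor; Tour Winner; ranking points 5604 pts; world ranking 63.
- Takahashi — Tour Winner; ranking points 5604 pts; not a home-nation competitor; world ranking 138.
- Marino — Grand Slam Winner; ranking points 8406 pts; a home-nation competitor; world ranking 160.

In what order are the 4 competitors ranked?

Marino, Tanaka, Kowalski, Takahashi

By status category: Marino and Tanaka (Grand Slam Winner); then Kowalski and Takahashi (Tour Winner).
Marino and Tanaka both have ranking points 8406 pts, so the next rule applies.
Marino and Tanaka are each a home-nation competitor, so the next rule applies.
Among Marino and Tanaka, alphabetically by surname: Marino before Tanaka.
Kowalski and Takahashi both have ranking points 5604 pts, so the next rule applies.
Kowalski and Takahashi are each not a home-nation competitor, so the next rule applies.
Among Kowalski and Takahashi, alphabetically by surname: Kowalski before Takahashi.
Full order: Marino, Tanaka, Kowalski, Takahashi.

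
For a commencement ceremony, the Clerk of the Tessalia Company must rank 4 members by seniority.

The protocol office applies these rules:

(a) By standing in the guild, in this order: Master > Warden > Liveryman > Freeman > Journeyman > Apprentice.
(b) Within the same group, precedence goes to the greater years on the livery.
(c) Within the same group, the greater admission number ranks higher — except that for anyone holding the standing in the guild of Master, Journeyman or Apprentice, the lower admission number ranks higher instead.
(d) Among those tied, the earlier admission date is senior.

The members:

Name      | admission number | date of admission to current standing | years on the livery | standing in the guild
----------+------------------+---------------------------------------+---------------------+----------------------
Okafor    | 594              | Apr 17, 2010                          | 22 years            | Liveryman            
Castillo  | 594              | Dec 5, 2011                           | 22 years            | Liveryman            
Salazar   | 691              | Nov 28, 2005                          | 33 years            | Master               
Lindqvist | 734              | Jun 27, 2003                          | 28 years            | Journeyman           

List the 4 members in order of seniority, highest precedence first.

By standing in the guild: Salazar (Master); then Okafor and Castillo (Liveryman); then Lindqvist (Journeyman).
Okafor and Castillo both have years on the livery 22 years, so the next rule applies.
Okafor and Castillo both have admission number 594, so the next rule applies.
Among Okafor and Castillo, by date of admission to current standing (earlier first): Okafor (Apr 17, 2010) before Castillo (Dec 5, 2011).
Full order: Salazar, Okafor, Castillo, Lindqvist.

Salazar, Okafor, Castillo, Lindqvist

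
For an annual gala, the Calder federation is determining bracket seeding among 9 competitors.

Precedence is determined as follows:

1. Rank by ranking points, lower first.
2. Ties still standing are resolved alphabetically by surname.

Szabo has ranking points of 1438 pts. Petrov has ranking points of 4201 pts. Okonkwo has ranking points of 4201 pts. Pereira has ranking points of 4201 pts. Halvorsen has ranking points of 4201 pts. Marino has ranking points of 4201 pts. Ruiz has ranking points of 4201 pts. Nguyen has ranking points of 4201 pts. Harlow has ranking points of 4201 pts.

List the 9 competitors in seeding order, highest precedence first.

By ranking points (lower first): Szabo (1438 pts); then Halvorsen, Harlow, Marino, Nguyen, Okonkwo, Pereira, Petrov and Ruiz (each 4201 pts).
Among Halvorsen, Harlow, Marino, Nguyen, Okonkwo, Pereira, Petrov and Ruiz, alphabetically by surname: Halvorsen before Harlow before Marino before Nguyen before Okonkwo before Pereira before Petrov before Ruiz.
Full order: Szabo, Halvorsen, Harlow, Marino, Nguyen, Okonkwo, Pereira, Petrov, Ruiz.

Szabo, Halvorsen, Harlow, Marino, Nguyen, Okonkwo, Pereira, Petrov, Ruiz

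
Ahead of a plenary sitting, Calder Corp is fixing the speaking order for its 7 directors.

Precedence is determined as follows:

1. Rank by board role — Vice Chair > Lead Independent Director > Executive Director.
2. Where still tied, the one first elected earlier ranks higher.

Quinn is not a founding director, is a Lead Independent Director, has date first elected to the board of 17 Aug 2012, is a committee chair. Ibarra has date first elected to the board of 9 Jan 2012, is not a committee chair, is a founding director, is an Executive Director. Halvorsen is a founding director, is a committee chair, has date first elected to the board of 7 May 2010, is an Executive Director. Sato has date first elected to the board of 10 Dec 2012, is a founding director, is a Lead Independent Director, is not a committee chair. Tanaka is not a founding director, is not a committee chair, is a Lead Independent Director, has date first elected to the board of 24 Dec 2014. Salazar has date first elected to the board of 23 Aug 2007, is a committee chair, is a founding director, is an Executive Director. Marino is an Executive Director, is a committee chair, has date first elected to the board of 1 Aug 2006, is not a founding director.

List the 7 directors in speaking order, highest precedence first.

By board role: Quinn, Sato and Tanaka (Lead Independent Director); then Marino, Salazar, Halvorsen and Ibarra (Executive Director).
Among Quinn, Sato and Tanaka, by date first elected to the board (earlier first): Quinn (17 Aug 2012) before Sato (10 Dec 2012) before Tanaka (24 Dec 2014).
Among Marino, Salazar, Halvorsen and Ibarra, by date first elected to the board (earlier first): Marino (1 Aug 2006) before Salazar (23 Aug 2007) before Halvorsen (7 May 2010) before Ibarra (9 Jan 2012).
Full order: Quinn, Sato, Tanaka, Marino, Salazar, Halvorsen, Ibarra.

Quinn, Sato, Tanaka, Marino, Salazar, Halvorsen, Ibarra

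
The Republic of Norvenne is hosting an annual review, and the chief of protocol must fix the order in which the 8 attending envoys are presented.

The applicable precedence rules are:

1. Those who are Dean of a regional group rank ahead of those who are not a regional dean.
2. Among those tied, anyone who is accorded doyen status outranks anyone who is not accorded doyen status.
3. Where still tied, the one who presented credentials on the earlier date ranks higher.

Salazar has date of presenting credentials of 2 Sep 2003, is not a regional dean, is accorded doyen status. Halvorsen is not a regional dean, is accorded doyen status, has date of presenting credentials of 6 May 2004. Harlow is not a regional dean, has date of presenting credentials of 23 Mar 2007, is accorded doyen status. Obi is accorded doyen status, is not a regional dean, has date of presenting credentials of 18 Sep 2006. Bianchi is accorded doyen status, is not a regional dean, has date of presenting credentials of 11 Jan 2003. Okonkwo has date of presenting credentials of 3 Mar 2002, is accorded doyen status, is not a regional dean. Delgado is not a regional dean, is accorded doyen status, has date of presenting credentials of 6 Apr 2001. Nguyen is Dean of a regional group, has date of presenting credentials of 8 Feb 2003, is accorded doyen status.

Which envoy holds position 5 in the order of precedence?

Salazar

By the first rule: Nguyen (Dean of a regional group); then Delgado, Okonkwo, Bianchi, Salazar, Halvorsen, Obi and Harlow (each not a regional dean).
Delgado, Okonkwo, Bianchi, Salazar, Halvorsen, Obi and Harlow are each accorded doyen status, so the next rule applies.
Among Delgado, Okonkwo, Bianchi, Salazar, Halvorsen, Obi and Harlow, by date of presenting credentials (earlier first): Delgado (6 Apr 2001) before Okonkwo (3 Mar 2002) before Bianchi (11 Jan 2003) before Salazar (2 Sep 2003) before Halvorsen (6 May 2004) before Obi (18 Sep 2006) before Harlow (23 Mar 2007).
Order: Nguyen, Delgado, Okonkwo, Bianchi, Salazar, Halvorsen, Obi, Harlow.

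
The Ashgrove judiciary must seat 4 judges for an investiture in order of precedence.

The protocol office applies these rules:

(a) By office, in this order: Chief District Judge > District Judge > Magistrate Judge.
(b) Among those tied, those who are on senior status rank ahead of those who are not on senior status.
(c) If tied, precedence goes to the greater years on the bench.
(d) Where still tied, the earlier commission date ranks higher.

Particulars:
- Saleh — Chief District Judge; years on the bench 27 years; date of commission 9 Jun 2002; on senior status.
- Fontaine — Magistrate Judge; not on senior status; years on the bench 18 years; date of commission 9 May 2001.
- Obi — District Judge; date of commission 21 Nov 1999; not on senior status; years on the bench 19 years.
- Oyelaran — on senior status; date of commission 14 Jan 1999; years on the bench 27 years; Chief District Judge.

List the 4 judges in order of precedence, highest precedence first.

Oyelaran, Saleh, Obi, Fontaine

By office: Oyelaran and Saleh (Chief District Judge); then Obi (District Judge); then Fontaine (Magistrate Judge).
Oyelaran and Saleh are each on senior status, so the next rule applies.
Oyelaran and Saleh both have years on the bench 27 years, so the next rule applies.
Among Oyelaran and Saleh, by date of commission (earlier first): Oyelaran (14 Jan 1999) before Saleh (9 Jun 2002).
Full order: Oyelaran, Saleh, Obi, Fontaine.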